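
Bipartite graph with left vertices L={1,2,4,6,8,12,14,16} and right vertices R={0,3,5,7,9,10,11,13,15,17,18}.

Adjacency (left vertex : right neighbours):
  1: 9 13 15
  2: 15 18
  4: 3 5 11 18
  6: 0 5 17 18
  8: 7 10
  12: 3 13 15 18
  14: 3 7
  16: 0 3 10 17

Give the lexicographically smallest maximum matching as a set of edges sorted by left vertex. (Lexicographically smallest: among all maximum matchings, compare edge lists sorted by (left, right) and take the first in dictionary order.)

|M| = 8 (so the lex-smallest maximum matching has 8 edges)
process left vertices in ascending order; for each, take the smallest-labelled available neighbour that still permits 8 edges overall, or leave it unmatched if none does
lex-smallest matching: {1-9, 2-15, 4-3, 6-0, 8-10, 12-13, 14-7, 16-17}

Lex-smallest maximum matching: {(1,9), (2,15), (4,3), (6,0), (8,10), (12,13), (14,7), (16,17)}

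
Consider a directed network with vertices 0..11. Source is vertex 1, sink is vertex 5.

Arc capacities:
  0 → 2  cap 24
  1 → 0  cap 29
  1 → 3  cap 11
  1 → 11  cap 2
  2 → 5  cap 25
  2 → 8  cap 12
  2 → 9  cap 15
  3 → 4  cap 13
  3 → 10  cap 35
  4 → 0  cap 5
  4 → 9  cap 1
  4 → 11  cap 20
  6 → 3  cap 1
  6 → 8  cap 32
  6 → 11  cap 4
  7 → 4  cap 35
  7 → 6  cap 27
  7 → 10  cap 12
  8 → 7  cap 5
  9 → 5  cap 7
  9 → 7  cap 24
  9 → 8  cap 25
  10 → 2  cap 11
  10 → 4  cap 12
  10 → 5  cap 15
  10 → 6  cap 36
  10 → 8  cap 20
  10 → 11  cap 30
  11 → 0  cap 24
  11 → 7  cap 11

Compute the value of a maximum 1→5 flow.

augment #1: 1→0→2→5 bottleneck 24, total now 24
augment #2: 1→3→10→5 bottleneck 11, total now 35
augment #3: 1→11→7→10→5 bottleneck 2, total now 37

Maximum flow value: 37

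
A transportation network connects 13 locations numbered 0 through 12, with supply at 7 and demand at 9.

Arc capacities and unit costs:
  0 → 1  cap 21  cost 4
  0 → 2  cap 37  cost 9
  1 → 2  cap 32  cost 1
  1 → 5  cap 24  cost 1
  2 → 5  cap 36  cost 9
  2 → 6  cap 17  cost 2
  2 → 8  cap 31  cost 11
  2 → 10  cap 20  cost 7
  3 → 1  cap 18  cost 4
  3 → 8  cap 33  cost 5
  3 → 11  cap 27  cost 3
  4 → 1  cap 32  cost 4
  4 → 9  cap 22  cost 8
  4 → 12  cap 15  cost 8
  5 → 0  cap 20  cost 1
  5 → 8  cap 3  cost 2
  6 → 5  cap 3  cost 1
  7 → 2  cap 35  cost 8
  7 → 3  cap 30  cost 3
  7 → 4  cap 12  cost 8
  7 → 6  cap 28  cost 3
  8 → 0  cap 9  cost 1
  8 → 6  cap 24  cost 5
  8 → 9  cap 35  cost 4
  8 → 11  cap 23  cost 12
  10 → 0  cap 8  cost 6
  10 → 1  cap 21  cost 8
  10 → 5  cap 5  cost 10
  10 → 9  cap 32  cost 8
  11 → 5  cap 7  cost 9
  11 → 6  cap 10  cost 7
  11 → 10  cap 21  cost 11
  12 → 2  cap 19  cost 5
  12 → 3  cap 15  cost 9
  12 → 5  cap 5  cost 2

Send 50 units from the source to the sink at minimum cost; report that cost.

shortest-cost path #1: 7→6→5→8→9 push 3 @ unit cost 10 (adds 30)
shortest-cost path #2: 7→3→8→9 push 30 @ unit cost 12 (adds 360)
shortest-cost path #3: 7→4→9 push 12 @ unit cost 16 (adds 192)
shortest-cost path #4: 7→2→8→9 push 2 @ unit cost 23 (adds 46)
shortest-cost path #5: 7→2→10→9 push 3 @ unit cost 23 (adds 69)
total cost = 697

Minimum cost for 50 units: 697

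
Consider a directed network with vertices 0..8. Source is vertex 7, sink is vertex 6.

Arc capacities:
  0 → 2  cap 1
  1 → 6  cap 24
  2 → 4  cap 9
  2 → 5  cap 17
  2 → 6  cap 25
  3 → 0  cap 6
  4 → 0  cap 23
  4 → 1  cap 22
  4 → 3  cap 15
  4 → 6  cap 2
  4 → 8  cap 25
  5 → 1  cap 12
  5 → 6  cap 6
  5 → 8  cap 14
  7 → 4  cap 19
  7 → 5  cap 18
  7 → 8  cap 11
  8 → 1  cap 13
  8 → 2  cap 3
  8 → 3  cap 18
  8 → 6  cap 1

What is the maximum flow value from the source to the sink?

augment #1: 7→4→6 bottleneck 2, total now 2
augment #2: 7→5→6 bottleneck 6, total now 8
augment #3: 7→8→6 bottleneck 1, total now 9
augment #4: 7→4→1→6 bottleneck 17, total now 26
augment #5: 7→5→1→6 bottleneck 7, total now 33
augment #6: 7→8→2→6 bottleneck 3, total now 36
augment #7: 7→8→3→0→2→6 bottleneck 1, total now 37

Maximum flow value: 37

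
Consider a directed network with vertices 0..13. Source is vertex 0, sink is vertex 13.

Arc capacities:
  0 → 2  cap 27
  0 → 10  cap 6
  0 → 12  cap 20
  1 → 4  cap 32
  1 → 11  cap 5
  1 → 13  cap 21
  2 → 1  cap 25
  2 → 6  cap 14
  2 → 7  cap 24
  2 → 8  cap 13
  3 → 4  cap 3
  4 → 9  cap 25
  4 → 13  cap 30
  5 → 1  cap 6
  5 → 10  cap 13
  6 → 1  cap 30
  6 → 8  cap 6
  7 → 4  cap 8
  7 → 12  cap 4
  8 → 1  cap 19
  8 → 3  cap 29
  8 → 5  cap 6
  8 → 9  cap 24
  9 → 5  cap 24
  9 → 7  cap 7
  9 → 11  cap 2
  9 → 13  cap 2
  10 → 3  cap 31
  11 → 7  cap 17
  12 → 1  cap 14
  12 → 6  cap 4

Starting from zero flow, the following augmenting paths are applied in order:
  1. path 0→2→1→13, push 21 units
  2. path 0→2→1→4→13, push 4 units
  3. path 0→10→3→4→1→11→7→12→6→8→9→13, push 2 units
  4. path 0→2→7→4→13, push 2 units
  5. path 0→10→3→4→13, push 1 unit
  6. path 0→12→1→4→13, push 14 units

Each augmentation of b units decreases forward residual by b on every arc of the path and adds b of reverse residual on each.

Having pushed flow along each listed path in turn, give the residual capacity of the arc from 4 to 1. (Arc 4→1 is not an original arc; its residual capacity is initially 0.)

Residual capacity of (4,1): 16

after path 1 (0→2→1→13, push 21): res(4,1)=0
after path 2 (0→2→1→4→13, push 4): res(4,1)=4
after path 3 (0→10→3→4→1→11→7→12→6→8→9→13, push 2): res(4,1)=2
after path 4 (0→2→7→4→13, push 2): res(4,1)=2
after path 5 (0→10→3→4→13, push 1): res(4,1)=2
after path 6 (0→12→1→4→13, push 14): res(4,1)=16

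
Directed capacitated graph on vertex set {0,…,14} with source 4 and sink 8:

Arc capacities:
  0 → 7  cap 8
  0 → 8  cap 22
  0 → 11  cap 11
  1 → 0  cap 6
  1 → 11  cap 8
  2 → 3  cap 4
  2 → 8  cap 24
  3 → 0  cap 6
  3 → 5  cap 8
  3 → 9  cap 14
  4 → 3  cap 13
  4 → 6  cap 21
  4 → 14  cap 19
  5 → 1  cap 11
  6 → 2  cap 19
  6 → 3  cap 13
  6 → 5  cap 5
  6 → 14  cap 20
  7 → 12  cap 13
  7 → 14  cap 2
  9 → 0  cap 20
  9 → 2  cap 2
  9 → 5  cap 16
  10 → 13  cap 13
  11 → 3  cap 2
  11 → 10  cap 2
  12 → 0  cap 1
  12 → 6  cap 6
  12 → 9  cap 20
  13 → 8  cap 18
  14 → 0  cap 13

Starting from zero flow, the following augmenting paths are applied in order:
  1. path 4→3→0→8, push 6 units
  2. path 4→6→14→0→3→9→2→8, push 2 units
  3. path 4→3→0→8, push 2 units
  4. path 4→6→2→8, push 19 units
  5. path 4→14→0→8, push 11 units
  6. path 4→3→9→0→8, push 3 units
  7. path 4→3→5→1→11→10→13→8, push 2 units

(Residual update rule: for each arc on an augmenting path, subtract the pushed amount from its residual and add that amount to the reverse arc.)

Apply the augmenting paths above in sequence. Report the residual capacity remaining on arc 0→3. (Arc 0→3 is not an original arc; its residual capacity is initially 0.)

Residual capacity of (0,3): 6

after path 1 (4→3→0→8, push 6): res(0,3)=6
after path 2 (4→6→14→0→3→9→2→8, push 2): res(0,3)=4
after path 3 (4→3→0→8, push 2): res(0,3)=6
after path 4 (4→6→2→8, push 19): res(0,3)=6
after path 5 (4→14→0→8, push 11): res(0,3)=6
after path 6 (4→3→9→0→8, push 3): res(0,3)=6
after path 7 (4→3→5→1→11→10→13→8, push 2): res(0,3)=6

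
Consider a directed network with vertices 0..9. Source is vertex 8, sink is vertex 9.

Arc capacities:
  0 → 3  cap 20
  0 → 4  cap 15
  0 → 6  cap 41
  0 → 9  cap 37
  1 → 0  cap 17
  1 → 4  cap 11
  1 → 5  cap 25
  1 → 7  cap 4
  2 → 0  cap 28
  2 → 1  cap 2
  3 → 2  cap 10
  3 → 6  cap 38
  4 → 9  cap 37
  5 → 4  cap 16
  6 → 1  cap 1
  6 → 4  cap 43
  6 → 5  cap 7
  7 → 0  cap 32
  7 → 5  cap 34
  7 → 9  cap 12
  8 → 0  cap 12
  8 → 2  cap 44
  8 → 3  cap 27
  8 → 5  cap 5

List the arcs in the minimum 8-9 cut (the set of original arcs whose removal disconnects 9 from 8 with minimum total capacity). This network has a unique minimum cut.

augment #1: 8→0→9 push 12
augment #2: 8→2→0→9 push 25
augment #3: 8→5→4→9 push 5
augment #4: 8→2→0→4→9 push 3
augment #5: 8→2→1→4→9 push 2
augment #6: 8→3→6→4→9 push 27
max flow = 74; residual-reachable set from 8 gives S-side
cut edges (S→T): {(2,0), (2,1), (8,0), (8,3), (8,5)} total cap 74

Min-cut arcs: {(2,0), (2,1), (8,0), (8,3), (8,5)} (total capacity 74)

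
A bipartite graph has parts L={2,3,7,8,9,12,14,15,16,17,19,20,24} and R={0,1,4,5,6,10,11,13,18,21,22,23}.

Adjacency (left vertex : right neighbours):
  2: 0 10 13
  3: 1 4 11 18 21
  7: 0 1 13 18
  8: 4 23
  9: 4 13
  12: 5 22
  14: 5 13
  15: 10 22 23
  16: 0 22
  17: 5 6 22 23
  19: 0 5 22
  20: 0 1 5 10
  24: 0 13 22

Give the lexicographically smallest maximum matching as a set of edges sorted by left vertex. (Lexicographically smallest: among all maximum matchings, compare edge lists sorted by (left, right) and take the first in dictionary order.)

|M| = 11 (so the lex-smallest maximum matching has 11 edges)
process left vertices in ascending order; for each, take the smallest-labelled available neighbour that still permits 11 edges overall, or leave it unmatched if none does
lex-smallest matching: {2-0, 3-11, 7-18, 8-23, 9-4, 12-5, 14-13, 15-10, 16-22, 17-6, 20-1}

Lex-smallest maximum matching: {(2,0), (3,11), (7,18), (8,23), (9,4), (12,5), (14,13), (15,10), (16,22), (17,6), (20,1)}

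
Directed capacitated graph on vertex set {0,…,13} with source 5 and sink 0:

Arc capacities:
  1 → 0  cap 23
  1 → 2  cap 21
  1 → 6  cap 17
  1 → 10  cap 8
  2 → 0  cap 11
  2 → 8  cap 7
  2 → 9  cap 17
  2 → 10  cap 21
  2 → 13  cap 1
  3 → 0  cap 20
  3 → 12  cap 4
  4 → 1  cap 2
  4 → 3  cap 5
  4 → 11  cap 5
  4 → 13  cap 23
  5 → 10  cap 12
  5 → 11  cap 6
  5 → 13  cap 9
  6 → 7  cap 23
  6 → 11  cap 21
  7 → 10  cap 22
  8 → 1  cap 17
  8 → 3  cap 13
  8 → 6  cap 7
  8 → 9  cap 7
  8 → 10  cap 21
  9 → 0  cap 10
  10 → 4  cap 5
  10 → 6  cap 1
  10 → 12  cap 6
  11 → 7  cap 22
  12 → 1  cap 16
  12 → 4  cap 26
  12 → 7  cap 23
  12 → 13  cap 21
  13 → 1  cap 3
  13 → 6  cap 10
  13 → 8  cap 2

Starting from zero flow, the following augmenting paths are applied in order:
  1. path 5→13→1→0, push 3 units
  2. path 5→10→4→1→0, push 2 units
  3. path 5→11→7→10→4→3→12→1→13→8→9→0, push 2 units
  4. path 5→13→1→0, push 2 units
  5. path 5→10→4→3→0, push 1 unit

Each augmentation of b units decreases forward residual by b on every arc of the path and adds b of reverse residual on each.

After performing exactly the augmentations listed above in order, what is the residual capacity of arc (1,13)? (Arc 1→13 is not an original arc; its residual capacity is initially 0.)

Residual capacity of (1,13): 3

after path 1 (5→13→1→0, push 3): res(1,13)=3
after path 2 (5→10→4→1→0, push 2): res(1,13)=3
after path 3 (5→11→7→10→4→3→12→1→13→8→9→0, push 2): res(1,13)=1
after path 4 (5→13→1→0, push 2): res(1,13)=3
after path 5 (5→10→4→3→0, push 1): res(1,13)=3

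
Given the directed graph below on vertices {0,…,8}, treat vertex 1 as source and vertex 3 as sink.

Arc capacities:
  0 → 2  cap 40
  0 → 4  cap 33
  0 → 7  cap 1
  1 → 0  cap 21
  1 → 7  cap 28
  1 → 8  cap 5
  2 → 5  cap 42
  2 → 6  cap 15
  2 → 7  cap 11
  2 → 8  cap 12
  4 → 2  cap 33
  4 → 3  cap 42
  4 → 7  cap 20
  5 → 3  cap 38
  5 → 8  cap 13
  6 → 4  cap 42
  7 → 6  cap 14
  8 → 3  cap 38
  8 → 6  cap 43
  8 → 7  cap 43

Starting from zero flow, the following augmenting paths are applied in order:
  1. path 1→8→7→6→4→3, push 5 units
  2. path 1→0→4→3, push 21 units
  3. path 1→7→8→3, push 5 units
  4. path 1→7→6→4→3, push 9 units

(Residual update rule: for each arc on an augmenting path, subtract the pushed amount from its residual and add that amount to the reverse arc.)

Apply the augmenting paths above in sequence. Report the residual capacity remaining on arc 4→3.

after path 1 (1→8→7→6→4→3, push 5): res(4,3)=37
after path 2 (1→0→4→3, push 21): res(4,3)=16
after path 3 (1→7→8→3, push 5): res(4,3)=16
after path 4 (1→7→6→4→3, push 9): res(4,3)=7

Residual capacity of (4,3): 7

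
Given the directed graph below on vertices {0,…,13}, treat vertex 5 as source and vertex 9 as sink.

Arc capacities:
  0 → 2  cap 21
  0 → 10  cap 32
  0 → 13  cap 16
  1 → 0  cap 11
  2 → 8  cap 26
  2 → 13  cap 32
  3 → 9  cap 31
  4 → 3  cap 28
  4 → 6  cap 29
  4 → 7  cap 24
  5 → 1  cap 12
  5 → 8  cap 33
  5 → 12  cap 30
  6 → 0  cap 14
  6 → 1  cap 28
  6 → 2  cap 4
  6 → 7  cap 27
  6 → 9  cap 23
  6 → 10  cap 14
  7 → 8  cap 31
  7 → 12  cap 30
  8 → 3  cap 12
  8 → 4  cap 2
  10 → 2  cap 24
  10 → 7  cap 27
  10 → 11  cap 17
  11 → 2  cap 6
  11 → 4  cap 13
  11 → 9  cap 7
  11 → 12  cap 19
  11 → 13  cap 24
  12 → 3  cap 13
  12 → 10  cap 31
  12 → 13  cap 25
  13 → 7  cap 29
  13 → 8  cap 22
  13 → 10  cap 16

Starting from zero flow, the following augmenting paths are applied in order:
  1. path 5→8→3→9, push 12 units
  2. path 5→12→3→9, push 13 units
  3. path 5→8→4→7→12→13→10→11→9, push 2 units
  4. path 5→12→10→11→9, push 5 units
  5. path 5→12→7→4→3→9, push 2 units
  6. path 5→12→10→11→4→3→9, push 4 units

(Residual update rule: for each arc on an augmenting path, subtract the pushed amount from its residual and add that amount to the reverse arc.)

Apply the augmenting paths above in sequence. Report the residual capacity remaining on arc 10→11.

Residual capacity of (10,11): 6

after path 1 (5→8→3→9, push 12): res(10,11)=17
after path 2 (5→12→3→9, push 13): res(10,11)=17
after path 3 (5→8→4→7→12→13→10→11→9, push 2): res(10,11)=15
after path 4 (5→12→10→11→9, push 5): res(10,11)=10
after path 5 (5→12→7→4→3→9, push 2): res(10,11)=10
after path 6 (5→12→10→11→4→3→9, push 4): res(10,11)=6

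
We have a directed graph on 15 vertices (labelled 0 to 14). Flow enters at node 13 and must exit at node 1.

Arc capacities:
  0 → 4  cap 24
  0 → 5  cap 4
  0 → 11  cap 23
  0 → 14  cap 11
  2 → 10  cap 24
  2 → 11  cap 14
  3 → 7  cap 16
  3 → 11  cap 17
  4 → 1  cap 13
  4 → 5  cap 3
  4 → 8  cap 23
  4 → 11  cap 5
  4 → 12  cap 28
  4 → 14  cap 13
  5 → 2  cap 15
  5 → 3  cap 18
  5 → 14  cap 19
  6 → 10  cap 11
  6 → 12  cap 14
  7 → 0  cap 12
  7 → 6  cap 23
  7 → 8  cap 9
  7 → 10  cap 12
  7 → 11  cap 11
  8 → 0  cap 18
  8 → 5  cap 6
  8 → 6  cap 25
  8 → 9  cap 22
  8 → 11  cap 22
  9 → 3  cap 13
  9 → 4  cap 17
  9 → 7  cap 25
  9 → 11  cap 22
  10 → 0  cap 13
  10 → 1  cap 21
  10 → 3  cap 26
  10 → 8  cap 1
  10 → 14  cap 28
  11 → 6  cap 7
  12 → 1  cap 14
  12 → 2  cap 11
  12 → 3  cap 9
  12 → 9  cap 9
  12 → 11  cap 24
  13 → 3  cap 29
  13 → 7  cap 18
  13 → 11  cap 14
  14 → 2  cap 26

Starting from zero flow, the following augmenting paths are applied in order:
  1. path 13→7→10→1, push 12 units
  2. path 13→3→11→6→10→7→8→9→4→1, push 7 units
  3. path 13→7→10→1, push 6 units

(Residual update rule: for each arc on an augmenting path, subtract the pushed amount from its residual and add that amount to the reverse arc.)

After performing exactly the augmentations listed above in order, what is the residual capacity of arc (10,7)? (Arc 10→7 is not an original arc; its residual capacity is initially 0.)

Residual capacity of (10,7): 11

after path 1 (13→7→10→1, push 12): res(10,7)=12
after path 2 (13→3→11→6→10→7→8→9→4→1, push 7): res(10,7)=5
after path 3 (13→7→10→1, push 6): res(10,7)=11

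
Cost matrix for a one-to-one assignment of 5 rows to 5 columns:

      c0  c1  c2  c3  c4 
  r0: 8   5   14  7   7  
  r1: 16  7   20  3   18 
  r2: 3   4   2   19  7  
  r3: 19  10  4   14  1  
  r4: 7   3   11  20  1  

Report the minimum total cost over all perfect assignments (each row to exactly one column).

optimal assignment: row0→col1 (cost 5), row1→col3 (cost 3), row2→col0 (cost 3), row3→col2 (cost 4), row4→col4 (cost 1)
total = 5 + 3 + 3 + 4 + 1 = 16

Minimum assignment cost: 16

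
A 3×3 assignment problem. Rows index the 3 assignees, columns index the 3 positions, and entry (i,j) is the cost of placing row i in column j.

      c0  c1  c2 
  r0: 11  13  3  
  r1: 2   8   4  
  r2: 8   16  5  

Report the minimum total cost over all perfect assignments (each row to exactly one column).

optimal assignment: row0→col2 (cost 3), row1→col1 (cost 8), row2→col0 (cost 8)
total = 3 + 8 + 8 = 19

Minimum assignment cost: 19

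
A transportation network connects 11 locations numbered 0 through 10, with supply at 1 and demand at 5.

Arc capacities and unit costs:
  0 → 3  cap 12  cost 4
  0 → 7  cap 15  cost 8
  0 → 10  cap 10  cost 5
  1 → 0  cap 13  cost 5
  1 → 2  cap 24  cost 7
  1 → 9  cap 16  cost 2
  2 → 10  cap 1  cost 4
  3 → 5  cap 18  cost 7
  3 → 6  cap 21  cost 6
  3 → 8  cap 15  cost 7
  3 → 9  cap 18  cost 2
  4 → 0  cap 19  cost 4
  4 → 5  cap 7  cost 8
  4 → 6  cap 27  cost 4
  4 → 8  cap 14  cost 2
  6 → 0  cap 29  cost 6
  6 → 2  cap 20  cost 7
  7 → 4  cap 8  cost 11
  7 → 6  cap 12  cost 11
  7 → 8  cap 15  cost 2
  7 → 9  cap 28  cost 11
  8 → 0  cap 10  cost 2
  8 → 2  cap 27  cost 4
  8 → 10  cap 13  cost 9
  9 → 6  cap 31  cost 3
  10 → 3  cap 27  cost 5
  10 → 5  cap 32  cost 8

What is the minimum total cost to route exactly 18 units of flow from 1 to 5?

shortest-cost path #1: 1→0→3→5 push 12 @ unit cost 16 (adds 192)
shortest-cost path #2: 1→0→10→5 push 1 @ unit cost 18 (adds 18)
shortest-cost path #3: 1→2→10→5 push 1 @ unit cost 19 (adds 19)
shortest-cost path #4: 1→9→6→0→10→5 push 4 @ unit cost 24 (adds 96)
total cost = 325

Minimum cost for 18 units: 325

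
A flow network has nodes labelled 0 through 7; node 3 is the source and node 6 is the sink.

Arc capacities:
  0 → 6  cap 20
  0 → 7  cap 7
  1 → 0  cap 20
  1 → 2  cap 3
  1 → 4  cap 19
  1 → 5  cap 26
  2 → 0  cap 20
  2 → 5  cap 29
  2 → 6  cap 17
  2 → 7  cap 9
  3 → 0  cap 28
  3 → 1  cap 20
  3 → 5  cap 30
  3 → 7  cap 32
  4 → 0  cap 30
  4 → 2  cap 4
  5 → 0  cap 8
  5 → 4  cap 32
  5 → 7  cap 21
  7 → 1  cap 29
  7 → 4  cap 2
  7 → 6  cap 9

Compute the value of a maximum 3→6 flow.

augment #1: 3→0→6 bottleneck 20, total now 20
augment #2: 3→7→6 bottleneck 9, total now 29
augment #3: 3→1→2→6 bottleneck 3, total now 32
augment #4: 3→1→4→2→6 bottleneck 4, total now 36

Maximum flow value: 36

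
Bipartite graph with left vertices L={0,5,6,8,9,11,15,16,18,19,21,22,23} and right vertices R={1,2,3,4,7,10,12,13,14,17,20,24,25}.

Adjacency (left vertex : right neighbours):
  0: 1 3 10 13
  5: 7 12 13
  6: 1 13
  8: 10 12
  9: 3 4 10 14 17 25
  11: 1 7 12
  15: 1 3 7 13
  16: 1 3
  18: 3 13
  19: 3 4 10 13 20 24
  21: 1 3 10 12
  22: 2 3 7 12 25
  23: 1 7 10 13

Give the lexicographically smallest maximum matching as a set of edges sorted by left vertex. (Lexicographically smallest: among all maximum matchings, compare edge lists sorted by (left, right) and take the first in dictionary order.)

Lex-smallest maximum matching: {(0,1), (5,7), (6,13), (8,10), (9,4), (11,12), (15,3), (19,20), (22,2)}

|M| = 9 (so the lex-smallest maximum matching has 9 edges)
process left vertices in ascending order; for each, take the smallest-labelled available neighbour that still permits 9 edges overall, or leave it unmatched if none does
lex-smallest matching: {0-1, 5-7, 6-13, 8-10, 9-4, 11-12, 15-3, 19-20, 22-2}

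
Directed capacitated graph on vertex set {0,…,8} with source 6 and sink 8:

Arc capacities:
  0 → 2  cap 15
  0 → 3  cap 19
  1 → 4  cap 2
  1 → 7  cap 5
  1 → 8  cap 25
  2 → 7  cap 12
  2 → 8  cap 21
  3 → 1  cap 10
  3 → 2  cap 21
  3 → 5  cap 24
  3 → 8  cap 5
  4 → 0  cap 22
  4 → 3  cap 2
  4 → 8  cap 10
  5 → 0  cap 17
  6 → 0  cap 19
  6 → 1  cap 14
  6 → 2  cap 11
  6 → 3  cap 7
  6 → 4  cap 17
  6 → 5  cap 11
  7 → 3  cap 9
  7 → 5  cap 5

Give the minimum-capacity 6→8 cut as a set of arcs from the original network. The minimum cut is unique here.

augment #1: 6→1→8 push 14
augment #2: 6→2→8 push 11
augment #3: 6→3→8 push 5
augment #4: 6→4→8 push 10
augment #5: 6→0→2→8 push 10
augment #6: 6→3→1→8 push 2
augment #7: 6→0→3→1→8 push 8
max flow = 60; residual-reachable set from 6 gives S-side
cut edges (S→T): {(2,8), (3,1), (3,8), (4,8), (6,1)} total cap 60

Min-cut arcs: {(2,8), (3,1), (3,8), (4,8), (6,1)} (total capacity 60)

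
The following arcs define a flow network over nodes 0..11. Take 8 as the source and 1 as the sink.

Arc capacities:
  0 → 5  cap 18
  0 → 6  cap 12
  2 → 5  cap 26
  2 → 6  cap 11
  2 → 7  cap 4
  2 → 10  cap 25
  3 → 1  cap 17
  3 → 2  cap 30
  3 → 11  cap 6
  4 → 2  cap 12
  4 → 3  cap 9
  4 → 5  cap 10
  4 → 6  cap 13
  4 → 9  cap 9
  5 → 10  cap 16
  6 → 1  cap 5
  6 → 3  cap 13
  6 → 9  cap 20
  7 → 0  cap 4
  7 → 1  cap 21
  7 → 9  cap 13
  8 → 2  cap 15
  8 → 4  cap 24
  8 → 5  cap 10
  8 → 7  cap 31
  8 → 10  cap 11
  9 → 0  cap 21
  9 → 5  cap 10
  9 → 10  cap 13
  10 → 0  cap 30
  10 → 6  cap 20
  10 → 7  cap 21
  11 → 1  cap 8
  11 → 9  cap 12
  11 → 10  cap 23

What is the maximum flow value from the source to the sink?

Maximum flow value: 48

augment #1: 8→7→1 bottleneck 21, total now 21
augment #2: 8→2→6→1 bottleneck 5, total now 26
augment #3: 8→4→3→1 bottleneck 9, total now 35
augment #4: 8→2→6→3→1 bottleneck 6, total now 41
augment #5: 8→4→6→3→1 bottleneck 2, total now 43
augment #6: 8→4→6→3→11→1 bottleneck 5, total now 48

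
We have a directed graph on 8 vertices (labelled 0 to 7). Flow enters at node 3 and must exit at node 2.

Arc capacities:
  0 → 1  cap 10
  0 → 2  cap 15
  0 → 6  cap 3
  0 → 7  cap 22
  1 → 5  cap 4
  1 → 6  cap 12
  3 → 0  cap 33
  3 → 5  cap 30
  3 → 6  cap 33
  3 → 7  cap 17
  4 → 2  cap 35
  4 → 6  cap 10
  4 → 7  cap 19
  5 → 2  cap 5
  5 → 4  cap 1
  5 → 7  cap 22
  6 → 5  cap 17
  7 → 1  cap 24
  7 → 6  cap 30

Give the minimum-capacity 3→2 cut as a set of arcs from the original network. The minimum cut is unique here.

Min-cut arcs: {(0,2), (5,2), (5,4)} (total capacity 21)

augment #1: 3→0→2 push 15
augment #2: 3→5→2 push 5
augment #3: 3→5→4→2 push 1
max flow = 21; residual-reachable set from 3 gives S-side
cut edges (S→T): {(0,2), (5,2), (5,4)} total cap 21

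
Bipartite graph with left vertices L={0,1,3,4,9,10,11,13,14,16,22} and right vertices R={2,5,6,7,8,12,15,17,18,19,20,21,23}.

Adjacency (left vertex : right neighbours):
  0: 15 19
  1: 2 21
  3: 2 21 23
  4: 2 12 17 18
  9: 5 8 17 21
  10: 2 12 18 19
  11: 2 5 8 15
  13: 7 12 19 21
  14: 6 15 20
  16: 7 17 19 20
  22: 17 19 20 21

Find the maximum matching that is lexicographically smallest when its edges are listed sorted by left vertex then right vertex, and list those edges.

Lex-smallest maximum matching: {(0,15), (1,2), (3,21), (4,12), (9,5), (10,18), (11,8), (13,7), (14,6), (16,17), (22,19)}

|M| = 11 (so the lex-smallest maximum matching has 11 edges)
process left vertices in ascending order; for each, take the smallest-labelled available neighbour that still permits 11 edges overall, or leave it unmatched if none does
lex-smallest matching: {0-15, 1-2, 3-21, 4-12, 9-5, 10-18, 11-8, 13-7, 14-6, 16-17, 22-19}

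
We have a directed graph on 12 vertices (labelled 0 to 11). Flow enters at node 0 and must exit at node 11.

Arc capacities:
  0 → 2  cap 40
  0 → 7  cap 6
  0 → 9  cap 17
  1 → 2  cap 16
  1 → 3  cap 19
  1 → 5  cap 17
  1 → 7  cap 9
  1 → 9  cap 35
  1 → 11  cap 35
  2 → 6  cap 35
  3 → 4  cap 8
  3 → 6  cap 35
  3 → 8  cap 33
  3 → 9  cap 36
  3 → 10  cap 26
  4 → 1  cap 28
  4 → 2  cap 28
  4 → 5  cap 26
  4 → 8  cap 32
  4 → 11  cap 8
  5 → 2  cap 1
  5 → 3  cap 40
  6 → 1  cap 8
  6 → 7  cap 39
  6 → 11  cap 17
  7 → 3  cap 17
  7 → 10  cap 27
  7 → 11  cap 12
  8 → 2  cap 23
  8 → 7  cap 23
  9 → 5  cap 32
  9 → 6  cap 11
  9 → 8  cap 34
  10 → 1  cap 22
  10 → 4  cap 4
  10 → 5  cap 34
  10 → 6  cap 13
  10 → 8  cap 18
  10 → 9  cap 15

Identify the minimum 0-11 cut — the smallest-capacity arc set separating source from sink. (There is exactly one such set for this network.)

Min-cut arcs: {(0,7), (0,9), (2,6)} (total capacity 58)

augment #1: 0→7→11 push 6
augment #2: 0→2→6→11 push 17
augment #3: 0→2→6→1→11 push 8
augment #4: 0→2→6→7→11 push 6
augment #5: 0→9→5→3→4→11 push 8
augment #6: 0→2→6→7→10→1→11 push 4
augment #7: 0→9→5→3→10→1→11 push 9
max flow = 58; residual-reachable set from 0 gives S-side
cut edges (S→T): {(0,7), (0,9), (2,6)} total cap 58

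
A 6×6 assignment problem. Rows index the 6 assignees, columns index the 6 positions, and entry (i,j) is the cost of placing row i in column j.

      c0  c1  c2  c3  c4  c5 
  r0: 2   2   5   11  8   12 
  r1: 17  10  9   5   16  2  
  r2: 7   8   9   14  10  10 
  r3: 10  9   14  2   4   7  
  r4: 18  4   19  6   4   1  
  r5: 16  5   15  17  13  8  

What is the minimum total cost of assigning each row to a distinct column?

Minimum assignment cost: 24

optimal assignment: row0→col0 (cost 2), row1→col5 (cost 2), row2→col2 (cost 9), row3→col3 (cost 2), row4→col4 (cost 4), row5→col1 (cost 5)
total = 2 + 2 + 9 + 2 + 4 + 5 = 24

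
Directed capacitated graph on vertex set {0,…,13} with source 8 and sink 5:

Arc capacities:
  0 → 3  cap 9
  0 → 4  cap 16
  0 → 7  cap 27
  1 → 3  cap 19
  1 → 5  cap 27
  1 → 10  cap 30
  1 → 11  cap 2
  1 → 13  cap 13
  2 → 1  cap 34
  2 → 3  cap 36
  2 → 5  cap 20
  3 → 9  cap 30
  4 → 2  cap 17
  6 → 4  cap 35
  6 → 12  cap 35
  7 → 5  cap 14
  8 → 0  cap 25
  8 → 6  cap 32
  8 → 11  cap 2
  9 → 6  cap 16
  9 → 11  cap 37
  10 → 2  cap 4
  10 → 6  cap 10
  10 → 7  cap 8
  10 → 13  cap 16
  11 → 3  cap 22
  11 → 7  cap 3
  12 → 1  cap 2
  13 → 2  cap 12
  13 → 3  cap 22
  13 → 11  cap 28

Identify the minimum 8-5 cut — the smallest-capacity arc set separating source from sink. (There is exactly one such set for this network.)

augment #1: 8→0→7→5 push 14
augment #2: 8→0→4→2→5 push 11
augment #3: 8→6→4→2→5 push 6
augment #4: 8→6→12→1→5 push 2
max flow = 33; residual-reachable set from 8 gives S-side
cut edges (S→T): {(4,2), (7,5), (12,1)} total cap 33

Min-cut arcs: {(4,2), (7,5), (12,1)} (total capacity 33)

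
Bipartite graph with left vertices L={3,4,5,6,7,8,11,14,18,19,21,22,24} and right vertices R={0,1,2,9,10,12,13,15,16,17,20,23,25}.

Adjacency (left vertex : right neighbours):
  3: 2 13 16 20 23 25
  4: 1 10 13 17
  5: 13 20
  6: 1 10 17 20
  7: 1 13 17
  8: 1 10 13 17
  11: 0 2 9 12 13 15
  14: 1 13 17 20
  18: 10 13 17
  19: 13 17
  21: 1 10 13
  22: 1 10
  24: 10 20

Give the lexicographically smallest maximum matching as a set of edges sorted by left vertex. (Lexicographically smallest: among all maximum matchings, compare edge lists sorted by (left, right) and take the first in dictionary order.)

|M| = 7 (so the lex-smallest maximum matching has 7 edges)
process left vertices in ascending order; for each, take the smallest-labelled available neighbour that still permits 7 edges overall, or leave it unmatched if none does
lex-smallest matching: {3-2, 4-1, 5-13, 6-10, 7-17, 11-0, 14-20}

Lex-smallest maximum matching: {(3,2), (4,1), (5,13), (6,10), (7,17), (11,0), (14,20)}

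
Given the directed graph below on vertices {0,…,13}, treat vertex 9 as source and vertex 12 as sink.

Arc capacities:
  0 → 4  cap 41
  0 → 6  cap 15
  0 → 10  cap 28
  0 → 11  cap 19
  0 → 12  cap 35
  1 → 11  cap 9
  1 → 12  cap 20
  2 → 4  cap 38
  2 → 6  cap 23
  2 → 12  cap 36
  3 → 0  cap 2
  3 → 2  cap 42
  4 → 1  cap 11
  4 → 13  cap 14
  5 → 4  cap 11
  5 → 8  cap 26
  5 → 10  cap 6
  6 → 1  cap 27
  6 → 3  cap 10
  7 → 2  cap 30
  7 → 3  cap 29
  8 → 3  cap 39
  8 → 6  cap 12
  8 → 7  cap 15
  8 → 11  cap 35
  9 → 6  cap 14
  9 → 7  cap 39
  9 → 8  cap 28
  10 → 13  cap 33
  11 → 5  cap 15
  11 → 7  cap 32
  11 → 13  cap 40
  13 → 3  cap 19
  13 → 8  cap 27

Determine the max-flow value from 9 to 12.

Maximum flow value: 58

augment #1: 9→6→1→12 bottleneck 14, total now 14
augment #2: 9→7→2→12 bottleneck 30, total now 44
augment #3: 9→7→3→0→12 bottleneck 2, total now 46
augment #4: 9→7→3→2→12 bottleneck 6, total now 52
augment #5: 9→8→6→1→12 bottleneck 6, total now 58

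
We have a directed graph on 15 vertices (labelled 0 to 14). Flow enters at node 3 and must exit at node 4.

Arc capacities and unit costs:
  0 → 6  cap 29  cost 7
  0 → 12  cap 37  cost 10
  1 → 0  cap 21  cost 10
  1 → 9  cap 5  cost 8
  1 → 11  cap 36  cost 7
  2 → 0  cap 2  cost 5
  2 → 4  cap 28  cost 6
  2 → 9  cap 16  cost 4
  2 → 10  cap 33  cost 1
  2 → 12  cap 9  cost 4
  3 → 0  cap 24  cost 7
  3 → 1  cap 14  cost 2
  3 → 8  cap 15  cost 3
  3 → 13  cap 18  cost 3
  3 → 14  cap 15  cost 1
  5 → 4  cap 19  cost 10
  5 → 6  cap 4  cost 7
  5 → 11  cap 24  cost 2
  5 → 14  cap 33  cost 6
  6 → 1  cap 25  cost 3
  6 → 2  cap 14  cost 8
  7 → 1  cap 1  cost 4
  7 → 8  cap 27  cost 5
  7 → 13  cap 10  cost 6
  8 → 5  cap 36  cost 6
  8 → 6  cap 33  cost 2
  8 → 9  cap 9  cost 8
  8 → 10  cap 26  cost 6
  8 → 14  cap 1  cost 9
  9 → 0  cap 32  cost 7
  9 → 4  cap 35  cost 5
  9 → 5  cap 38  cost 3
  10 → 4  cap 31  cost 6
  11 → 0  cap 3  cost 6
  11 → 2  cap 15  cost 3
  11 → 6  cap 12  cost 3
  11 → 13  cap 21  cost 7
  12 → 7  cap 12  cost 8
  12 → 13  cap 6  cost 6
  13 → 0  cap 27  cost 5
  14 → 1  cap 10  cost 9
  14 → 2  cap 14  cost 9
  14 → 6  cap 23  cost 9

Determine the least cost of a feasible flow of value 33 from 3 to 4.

shortest-cost path #1: 3→8→10→4 push 15 @ unit cost 15 (adds 225)
shortest-cost path #2: 3→1→9→4 push 5 @ unit cost 15 (adds 75)
shortest-cost path #3: 3→14→2→4 push 13 @ unit cost 16 (adds 208)
total cost = 508

Minimum cost for 33 units: 508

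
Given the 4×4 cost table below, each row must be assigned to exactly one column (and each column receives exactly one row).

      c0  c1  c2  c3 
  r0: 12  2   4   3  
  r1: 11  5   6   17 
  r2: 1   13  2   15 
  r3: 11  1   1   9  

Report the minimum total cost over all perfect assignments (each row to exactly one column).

Minimum assignment cost: 10

optimal assignment: row0→col3 (cost 3), row1→col1 (cost 5), row2→col0 (cost 1), row3→col2 (cost 1)
total = 3 + 5 + 1 + 1 = 10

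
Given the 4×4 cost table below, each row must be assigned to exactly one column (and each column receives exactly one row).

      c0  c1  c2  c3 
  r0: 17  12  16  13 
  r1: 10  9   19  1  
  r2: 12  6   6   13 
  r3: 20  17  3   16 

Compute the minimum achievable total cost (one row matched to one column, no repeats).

Minimum assignment cost: 27

optimal assignment: row0→col0 (cost 17), row1→col3 (cost 1), row2→col1 (cost 6), row3→col2 (cost 3)
total = 17 + 1 + 6 + 3 = 27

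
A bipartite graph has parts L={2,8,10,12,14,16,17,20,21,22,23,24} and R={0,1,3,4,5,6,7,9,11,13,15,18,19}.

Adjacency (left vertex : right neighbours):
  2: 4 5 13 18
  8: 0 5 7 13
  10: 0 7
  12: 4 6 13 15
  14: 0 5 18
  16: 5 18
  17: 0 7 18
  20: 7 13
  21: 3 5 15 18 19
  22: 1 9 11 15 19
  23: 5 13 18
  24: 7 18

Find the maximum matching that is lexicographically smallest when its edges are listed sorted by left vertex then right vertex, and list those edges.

Lex-smallest maximum matching: {(2,4), (8,0), (10,7), (12,6), (14,5), (16,18), (20,13), (21,3), (22,1)}

|M| = 9 (so the lex-smallest maximum matching has 9 edges)
process left vertices in ascending order; for each, take the smallest-labelled available neighbour that still permits 9 edges overall, or leave it unmatched if none does
lex-smallest matching: {2-4, 8-0, 10-7, 12-6, 14-5, 16-18, 20-13, 21-3, 22-1}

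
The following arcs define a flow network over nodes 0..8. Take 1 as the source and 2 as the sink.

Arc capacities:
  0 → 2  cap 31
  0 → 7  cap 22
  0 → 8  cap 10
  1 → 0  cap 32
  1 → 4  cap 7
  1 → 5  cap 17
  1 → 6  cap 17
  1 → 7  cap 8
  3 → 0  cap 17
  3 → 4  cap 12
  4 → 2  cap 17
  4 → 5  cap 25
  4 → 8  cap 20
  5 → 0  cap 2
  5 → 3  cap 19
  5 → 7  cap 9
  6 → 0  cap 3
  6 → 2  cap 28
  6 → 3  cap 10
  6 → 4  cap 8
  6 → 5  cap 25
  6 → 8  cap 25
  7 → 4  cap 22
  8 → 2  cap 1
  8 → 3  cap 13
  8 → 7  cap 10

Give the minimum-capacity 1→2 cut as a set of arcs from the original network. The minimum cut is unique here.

augment #1: 1→0→2 push 31
augment #2: 1→4→2 push 7
augment #3: 1→6→2 push 17
augment #4: 1→0→8→2 push 1
augment #5: 1→7→4→2 push 8
augment #6: 1→5→3→4→2 push 2
max flow = 66; residual-reachable set from 1 gives S-side
cut edges (S→T): {(0,2), (1,6), (4,2), (8,2)} total cap 66

Min-cut arcs: {(0,2), (1,6), (4,2), (8,2)} (total capacity 66)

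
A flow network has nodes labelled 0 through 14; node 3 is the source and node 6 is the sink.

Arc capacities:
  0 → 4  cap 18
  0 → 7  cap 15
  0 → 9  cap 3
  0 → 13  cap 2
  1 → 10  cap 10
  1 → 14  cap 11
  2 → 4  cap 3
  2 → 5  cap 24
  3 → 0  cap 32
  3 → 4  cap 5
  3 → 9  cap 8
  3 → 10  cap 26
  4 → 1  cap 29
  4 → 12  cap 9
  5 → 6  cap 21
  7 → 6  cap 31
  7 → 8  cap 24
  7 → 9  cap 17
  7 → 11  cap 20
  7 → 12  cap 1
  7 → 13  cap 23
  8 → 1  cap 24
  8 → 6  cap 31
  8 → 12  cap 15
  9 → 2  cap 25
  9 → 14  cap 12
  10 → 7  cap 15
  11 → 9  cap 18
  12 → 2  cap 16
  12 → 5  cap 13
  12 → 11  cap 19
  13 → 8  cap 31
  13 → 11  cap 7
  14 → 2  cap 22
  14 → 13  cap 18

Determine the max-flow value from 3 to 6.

Maximum flow value: 60

augment #1: 3→0→7→6 bottleneck 15, total now 15
augment #2: 3→10→7→6 bottleneck 15, total now 30
augment #3: 3→0→13→8→6 bottleneck 2, total now 32
augment #4: 3→4→12→5→6 bottleneck 5, total now 37
augment #5: 3→9→2→5→6 bottleneck 8, total now 45
augment #6: 3→0→4→12→5→6 bottleneck 4, total now 49
augment #7: 3→0→9→2→5→6 bottleneck 3, total now 52
augment #8: 3→0→4→1→14→2→5→6 bottleneck 1, total now 53
augment #9: 3→0→4→1→14→13→8→6 bottleneck 7, total now 60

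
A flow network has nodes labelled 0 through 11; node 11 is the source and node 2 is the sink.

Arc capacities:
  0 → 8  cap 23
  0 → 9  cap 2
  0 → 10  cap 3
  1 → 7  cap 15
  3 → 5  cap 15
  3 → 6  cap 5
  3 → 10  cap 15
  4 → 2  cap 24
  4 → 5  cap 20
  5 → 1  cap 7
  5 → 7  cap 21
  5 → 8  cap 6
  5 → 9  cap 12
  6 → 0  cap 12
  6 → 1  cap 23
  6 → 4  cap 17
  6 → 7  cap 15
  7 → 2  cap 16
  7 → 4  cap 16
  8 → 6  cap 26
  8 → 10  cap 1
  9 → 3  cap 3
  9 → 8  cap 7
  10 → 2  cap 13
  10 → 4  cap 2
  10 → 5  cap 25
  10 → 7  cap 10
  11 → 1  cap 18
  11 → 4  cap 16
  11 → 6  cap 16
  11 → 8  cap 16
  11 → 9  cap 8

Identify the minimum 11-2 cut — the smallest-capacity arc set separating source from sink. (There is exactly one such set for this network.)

augment #1: 11→4→2 push 16
augment #2: 11→1→7→2 push 15
augment #3: 11→6→4→2 push 8
augment #4: 11→6→7→2 push 1
augment #5: 11→8→10→2 push 1
augment #6: 11→6→0→10→2 push 3
augment #7: 11→9→3→10→2 push 3
max flow = 47; residual-reachable set from 11 gives S-side
cut edges (S→T): {(0,10), (4,2), (7,2), (8,10), (9,3)} total cap 47

Min-cut arcs: {(0,10), (4,2), (7,2), (8,10), (9,3)} (total capacity 47)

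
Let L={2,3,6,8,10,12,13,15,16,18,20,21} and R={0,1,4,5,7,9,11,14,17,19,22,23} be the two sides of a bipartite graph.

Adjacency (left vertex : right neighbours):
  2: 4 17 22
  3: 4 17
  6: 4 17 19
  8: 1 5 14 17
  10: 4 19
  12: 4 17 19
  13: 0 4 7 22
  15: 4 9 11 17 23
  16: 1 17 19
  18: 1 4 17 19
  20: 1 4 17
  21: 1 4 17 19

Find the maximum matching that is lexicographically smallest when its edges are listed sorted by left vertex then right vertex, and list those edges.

|M| = 8 (so the lex-smallest maximum matching has 8 edges)
process left vertices in ascending order; for each, take the smallest-labelled available neighbour that still permits 8 edges overall, or leave it unmatched if none does
lex-smallest matching: {2-22, 3-4, 6-17, 8-5, 10-19, 13-0, 15-9, 16-1}

Lex-smallest maximum matching: {(2,22), (3,4), (6,17), (8,5), (10,19), (13,0), (15,9), (16,1)}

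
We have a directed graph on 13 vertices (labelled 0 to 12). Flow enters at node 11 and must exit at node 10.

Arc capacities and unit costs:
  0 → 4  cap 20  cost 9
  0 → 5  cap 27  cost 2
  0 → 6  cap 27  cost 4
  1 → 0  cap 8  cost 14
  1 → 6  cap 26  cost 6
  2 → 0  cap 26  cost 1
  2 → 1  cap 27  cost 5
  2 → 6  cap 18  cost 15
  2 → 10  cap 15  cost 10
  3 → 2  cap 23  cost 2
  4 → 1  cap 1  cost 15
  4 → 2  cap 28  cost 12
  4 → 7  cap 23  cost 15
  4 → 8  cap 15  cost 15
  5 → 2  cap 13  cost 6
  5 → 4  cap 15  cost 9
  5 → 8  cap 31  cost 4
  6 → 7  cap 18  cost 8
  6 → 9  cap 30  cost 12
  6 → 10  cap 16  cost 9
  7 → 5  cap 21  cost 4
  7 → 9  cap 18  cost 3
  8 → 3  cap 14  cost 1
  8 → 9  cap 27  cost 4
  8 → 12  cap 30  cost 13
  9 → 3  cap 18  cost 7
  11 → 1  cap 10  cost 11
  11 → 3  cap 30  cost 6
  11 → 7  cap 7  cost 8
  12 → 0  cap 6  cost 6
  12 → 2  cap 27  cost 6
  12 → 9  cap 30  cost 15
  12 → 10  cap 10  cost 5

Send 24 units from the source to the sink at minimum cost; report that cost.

Minimum cost for 24 units: 472

shortest-cost path #1: 11→3→2→10 push 15 @ unit cost 18 (adds 270)
shortest-cost path #2: 11→3→2→0→6→10 push 8 @ unit cost 22 (adds 176)
shortest-cost path #3: 11→1→6→10 push 1 @ unit cost 26 (adds 26)
total cost = 472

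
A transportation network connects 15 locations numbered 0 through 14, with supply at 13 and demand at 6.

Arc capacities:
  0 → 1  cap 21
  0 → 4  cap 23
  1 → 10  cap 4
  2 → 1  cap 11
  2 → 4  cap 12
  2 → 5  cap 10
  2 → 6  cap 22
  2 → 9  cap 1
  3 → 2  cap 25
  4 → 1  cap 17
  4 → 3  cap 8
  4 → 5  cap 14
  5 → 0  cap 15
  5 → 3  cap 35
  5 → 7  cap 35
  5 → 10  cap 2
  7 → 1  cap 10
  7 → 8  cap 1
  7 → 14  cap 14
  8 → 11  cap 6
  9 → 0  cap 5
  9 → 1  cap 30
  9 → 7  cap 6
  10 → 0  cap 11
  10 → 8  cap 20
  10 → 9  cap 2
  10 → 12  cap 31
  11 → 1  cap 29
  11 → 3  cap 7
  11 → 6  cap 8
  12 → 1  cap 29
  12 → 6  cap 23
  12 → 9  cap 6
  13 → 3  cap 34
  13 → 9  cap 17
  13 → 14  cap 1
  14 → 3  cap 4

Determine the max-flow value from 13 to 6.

augment #1: 13→3→2→6 bottleneck 22, total now 22
augment #2: 13→9→1→10→12→6 bottleneck 4, total now 26
augment #3: 13→9→7→8→11→6 bottleneck 1, total now 27
augment #4: 13→3→2→5→10→12→6 bottleneck 2, total now 29

Maximum flow value: 29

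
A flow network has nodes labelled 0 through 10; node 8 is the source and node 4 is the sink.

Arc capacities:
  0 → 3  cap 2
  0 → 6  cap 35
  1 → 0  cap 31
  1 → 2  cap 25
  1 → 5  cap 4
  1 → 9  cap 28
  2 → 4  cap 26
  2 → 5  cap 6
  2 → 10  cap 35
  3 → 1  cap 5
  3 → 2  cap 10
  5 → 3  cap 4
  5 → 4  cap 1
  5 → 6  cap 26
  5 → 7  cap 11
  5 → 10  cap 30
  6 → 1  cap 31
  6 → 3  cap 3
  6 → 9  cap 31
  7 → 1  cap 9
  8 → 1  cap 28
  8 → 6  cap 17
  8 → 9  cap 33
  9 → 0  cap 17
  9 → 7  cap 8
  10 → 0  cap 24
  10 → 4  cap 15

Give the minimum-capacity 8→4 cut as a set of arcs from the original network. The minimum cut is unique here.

Min-cut arcs: {(0,3), (1,2), (1,5), (6,3)} (total capacity 34)

augment #1: 8→1→2→4 push 25
augment #2: 8→1→5→4 push 1
augment #3: 8→1→5→10→4 push 2
augment #4: 8→6→3→2→4 push 1
augment #5: 8→6→1→5→10→4 push 1
augment #6: 8→6→3→2→10→4 push 2
augment #7: 8→9→0→3→2→10→4 push 2
max flow = 34; residual-reachable set from 8 gives S-side
cut edges (S→T): {(0,3), (1,2), (1,5), (6,3)} total cap 34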